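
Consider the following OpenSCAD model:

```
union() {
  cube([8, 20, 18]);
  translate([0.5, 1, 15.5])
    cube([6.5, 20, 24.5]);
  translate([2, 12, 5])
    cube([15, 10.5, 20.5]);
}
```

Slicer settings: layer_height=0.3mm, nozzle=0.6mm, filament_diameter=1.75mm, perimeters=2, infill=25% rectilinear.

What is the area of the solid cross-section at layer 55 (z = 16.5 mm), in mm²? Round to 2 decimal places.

At z = 16.5 mm: the cube (footprint 8×20) is included at this height (area 160.00 mm²); the 6.5×20 cube at (0.5, 1) contributes its full rectangle (area 130.00 mm²); the cube at (2, 12) (footprint 15×10.5) is included at this height (area 157.50 mm²); Taking the union: the regions partially overlap — summed areas 447.50 mm² minus the doubly-counted overlap 176.50 mm² gives 271.00 mm² — area = 271.00 mm². Overall, the cross-section is a single solid region. Net area = 271.00 mm².

271.00 mm²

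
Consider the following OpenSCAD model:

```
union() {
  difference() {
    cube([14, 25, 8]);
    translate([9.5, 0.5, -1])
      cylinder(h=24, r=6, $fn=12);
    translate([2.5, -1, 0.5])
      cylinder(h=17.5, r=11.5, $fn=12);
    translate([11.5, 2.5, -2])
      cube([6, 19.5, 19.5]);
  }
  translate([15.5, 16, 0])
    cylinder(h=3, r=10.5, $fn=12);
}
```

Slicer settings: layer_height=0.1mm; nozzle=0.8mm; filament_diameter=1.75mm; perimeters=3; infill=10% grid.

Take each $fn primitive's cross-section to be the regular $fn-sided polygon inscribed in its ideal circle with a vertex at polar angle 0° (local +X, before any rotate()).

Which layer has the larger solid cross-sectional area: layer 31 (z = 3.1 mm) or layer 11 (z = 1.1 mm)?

Layer 31 (z = 3.1): the 14×25 cube contributes its full rectangle (area 350.00 mm²); the cylinder at (9.5, 0.5): section is a regular 12-gon, circumradius r=6 (area = (12/2)·6.000²·sin(360°/12) = 108.00 mm²); the cylinder at (2.5, -1): section is a regular 12-gon, circumradius r=11.5 (area = (12/2)·11.500²·sin(360°/12) = 396.75 mm²); the cube at (11.5, 2.5) is present — its section is the full 6×19.5 rectangle (area 117.00 mm²); Subtracting the remaining from the first: starting from the 14×25 cube (350.00 mm²), the r=6 cylinder at (9.5, 0.5) partially overlaps it — only the 55.68 mm² overlap (of its 108.00 mm²) is removed, clipping the outline; the r=11.5 cylinder at (2.5, -1) partially overlaps it — only the 62.81 mm² overlap (of its 396.75 mm²) is removed, clipping the outline; the 6×19.5 cube at (11.5, 2.5) partially overlaps it — only the 41.75 mm² overlap (of its 117.00 mm²) is removed, clipping the outline — area = 189.76 mm²; the cylinder at (15.5, 16) is not intersected at this z (z outside [0, 3]); Taking the union: only the result so far is present, so the union is just that shape — area = 189.76 mm². So its area = 189.76 mm². Layer 11 (z = 1.1): the 14×25 cube contributes its full rectangle (area 350.00 mm²); the r=6 cylinder at (9.5, 0.5) contributes a regular 12-gon of circumradius 6 (area = (12/2)·6.000²·sin(360°/12) = 108.00 mm²); the r=11.5 cylinder at (2.5, -1) contributes a regular 12-gon of circumradius 11.5 (area = (12/2)·11.500²·sin(360°/12) = 396.75 mm²); the 6×19.5 cube at (11.5, 2.5) contributes its full rectangle (area 117.00 mm²); After the difference (first − rest): starting from the 14×25 cube (350.00 mm²), the r=6 cylinder at (9.5, 0.5) partially overlaps it — only the 55.68 mm² overlap (of its 108.00 mm²) is removed, clipping the outline; the r=11.5 cylinder at (2.5, -1) partially overlaps it — only the 62.81 mm² overlap (of its 396.75 mm²) is removed, clipping the outline; the 6×19.5 cube at (11.5, 2.5) partially overlaps it — only the 41.75 mm² overlap (of its 117.00 mm²) is removed, clipping the outline — area = 189.76 mm²; the cylinder at (15.5, 16): section is a regular 12-gon, circumradius r=10.5 (area = (12/2)·10.500²·sin(360°/12) = 330.75 mm²); Taking the union: the regions partially overlap — summed areas 520.51 mm² minus the doubly-counted overlap 92.72 mm² gives 427.79 mm² — area = 427.79 mm². So its area = 427.79 mm². Layer 11 is larger (427.79 vs 189.76 mm²).

layer 11 (z = 1.1 mm)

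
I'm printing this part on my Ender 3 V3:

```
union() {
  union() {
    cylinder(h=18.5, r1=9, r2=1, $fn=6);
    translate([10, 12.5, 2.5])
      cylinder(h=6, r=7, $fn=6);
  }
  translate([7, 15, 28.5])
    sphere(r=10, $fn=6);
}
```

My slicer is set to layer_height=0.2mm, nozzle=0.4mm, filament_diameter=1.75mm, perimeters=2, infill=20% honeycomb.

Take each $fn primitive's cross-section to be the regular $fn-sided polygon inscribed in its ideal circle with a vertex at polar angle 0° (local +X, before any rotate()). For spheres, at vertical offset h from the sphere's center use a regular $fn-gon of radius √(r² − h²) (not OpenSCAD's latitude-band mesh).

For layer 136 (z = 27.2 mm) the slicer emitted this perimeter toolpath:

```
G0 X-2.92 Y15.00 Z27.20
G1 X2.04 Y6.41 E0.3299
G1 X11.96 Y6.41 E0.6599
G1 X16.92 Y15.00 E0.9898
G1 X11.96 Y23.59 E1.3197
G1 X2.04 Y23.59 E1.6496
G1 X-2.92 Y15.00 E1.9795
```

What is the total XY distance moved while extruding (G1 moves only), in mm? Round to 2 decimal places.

Sum the Euclidean lengths of each G1 segment: total = 59.52 mm.

59.52 mm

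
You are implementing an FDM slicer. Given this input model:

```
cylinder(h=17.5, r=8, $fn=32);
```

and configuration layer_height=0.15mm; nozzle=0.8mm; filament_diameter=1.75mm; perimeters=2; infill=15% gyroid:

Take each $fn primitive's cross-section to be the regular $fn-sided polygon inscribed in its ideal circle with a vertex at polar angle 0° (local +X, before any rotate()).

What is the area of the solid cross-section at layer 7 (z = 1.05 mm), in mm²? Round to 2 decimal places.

199.77 mm²

At z = 1.05 mm: the r=8 cylinder contributes a regular 32-gon of circumradius 8 (area = (32/2)·8.000²·sin(360°/32) = 199.77 mm²). Overall, the cross-section is a single solid region. Net area = 199.77 mm².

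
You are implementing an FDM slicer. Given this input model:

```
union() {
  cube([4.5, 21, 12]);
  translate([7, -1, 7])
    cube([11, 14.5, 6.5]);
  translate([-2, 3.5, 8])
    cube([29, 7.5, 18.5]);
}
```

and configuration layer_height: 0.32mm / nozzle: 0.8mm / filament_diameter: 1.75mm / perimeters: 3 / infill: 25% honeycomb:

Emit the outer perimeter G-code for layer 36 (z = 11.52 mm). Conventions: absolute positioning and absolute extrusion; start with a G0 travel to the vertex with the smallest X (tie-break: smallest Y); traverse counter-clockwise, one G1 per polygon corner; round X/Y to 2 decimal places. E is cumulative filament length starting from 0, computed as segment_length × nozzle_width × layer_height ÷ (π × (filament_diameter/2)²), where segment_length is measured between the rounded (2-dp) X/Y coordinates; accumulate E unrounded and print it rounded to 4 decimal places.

G0 X-2.00 Y3.50 Z11.52
G1 X0.00 Y3.50 E0.2129
G1 X0.00 Y0.00 E0.5854
G1 X4.50 Y0.00 E1.0643
G1 X4.50 Y3.50 E1.4368
G1 X7.00 Y3.50 E1.7029
G1 X7.00 Y-1.00 E2.1819
G1 X18.00 Y-1.00 E3.3526
G1 X18.00 Y3.50 E3.8316
G1 X27.00 Y3.50 E4.7895
G1 X27.00 Y11.00 E5.5877
G1 X18.00 Y11.00 E6.5456
G1 X18.00 Y13.50 E6.8117
G1 X7.00 Y13.50 E7.9824
G1 X7.00 Y11.00 E8.2485
G1 X4.50 Y11.00 E8.5146
G1 X4.50 Y21.00 E9.5789
G1 X0.00 Y21.00 E10.0579
G1 X0.00 Y11.00 E11.1222
G1 X-2.00 Y11.00 E11.3351
G1 X-2.00 Y3.50 E12.1333

At z = 11.52 mm: the cube is present — its section is the full 4.5×21 rectangle; the 11×14.5 cube at (7, -1) contributes its full rectangle; the 29×7.5 cube at (-2, 3.5) contributes its full rectangle; Taking the union: the regions partially overlap (shared area 116.25 mm²), so overlapping operands fuse into one piece — 1 connected region. The outline is a single polygon with 20 vertices. Extrusion per mm of travel: 0.8 × 0.32 / (π × 0.875²) = 0.106432. Accumulating E over each segment gives final E = 12.1333.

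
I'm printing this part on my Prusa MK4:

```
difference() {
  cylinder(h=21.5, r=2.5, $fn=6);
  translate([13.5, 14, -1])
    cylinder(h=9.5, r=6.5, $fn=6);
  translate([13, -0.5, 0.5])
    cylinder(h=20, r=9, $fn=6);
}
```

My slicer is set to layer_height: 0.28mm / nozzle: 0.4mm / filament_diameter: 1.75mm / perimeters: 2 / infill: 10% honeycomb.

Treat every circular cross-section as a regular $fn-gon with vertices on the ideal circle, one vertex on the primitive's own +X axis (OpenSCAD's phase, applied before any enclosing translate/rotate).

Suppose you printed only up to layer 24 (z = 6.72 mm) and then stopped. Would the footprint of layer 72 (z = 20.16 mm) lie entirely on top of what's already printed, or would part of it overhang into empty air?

entirely on top

Compare the two slices. At z = 6.72: the cylinder: section is a regular 6-gon, circumradius r=2.5 (area = (6/2)·2.500²·sin(360°/6) = 16.24 mm²); the cylinder at (13.5, 14): section is a regular 6-gon, circumradius r=6.5 (area = (6/2)·6.500²·sin(360°/6) = 109.77 mm²); the r=9 cylinder at (13, -0.5) contributes a regular 6-gon of circumradius 9 (area = (6/2)·9.000²·sin(360°/6) = 210.44 mm²); Subtracting the remaining from the first: starting from the r=2.5 cylinder (16.24 mm²), the r=6.5 cylinder at (13.5, 14) misses the remaining region (no effect); the r=9 cylinder at (13, -0.5) misses the remaining region (no effect) — area = 16.24 mm². At z = 20.16: the r=2.5 cylinder gives a regular 6-gon of circumradius 2.5 (constant along its height) (area = (6/2)·2.500²·sin(360°/6) = 16.24 mm²); the cylinder at (13.5, 14) is not intersected at this z (z outside [-1, 8.5]); the r=9 cylinder at (13, -0.5) gives a regular 6-gon of circumradius 9 (constant along its height) (area = (6/2)·9.000²·sin(360°/6) = 210.44 mm²); Taking the first minus the rest: starting from the r=2.5 cylinder (16.24 mm²), the r=9 cylinder at (13, -0.5) misses the remaining region (no effect) — area = 16.24 mm². Checking containment: the cross-section at z = 20.16 is a subset of the cross-section at z = 6.72.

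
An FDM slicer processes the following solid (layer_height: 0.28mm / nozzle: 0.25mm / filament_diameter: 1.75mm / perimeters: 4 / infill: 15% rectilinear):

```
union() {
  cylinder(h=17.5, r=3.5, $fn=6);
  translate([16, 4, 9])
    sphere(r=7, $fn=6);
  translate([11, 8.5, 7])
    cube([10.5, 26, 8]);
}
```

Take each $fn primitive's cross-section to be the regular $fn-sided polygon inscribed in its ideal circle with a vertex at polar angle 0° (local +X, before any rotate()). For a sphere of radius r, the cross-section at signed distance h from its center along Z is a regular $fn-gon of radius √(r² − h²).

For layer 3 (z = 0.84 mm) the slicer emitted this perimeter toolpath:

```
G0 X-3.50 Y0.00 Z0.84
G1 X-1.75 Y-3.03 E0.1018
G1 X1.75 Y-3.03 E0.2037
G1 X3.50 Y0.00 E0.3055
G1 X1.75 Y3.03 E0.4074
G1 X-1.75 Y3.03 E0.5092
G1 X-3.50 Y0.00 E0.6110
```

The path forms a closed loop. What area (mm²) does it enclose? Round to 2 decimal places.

31.81 mm²

Apply the shoelace formula to the sequence of (X, Y) vertices; enclosed area = 31.81 mm².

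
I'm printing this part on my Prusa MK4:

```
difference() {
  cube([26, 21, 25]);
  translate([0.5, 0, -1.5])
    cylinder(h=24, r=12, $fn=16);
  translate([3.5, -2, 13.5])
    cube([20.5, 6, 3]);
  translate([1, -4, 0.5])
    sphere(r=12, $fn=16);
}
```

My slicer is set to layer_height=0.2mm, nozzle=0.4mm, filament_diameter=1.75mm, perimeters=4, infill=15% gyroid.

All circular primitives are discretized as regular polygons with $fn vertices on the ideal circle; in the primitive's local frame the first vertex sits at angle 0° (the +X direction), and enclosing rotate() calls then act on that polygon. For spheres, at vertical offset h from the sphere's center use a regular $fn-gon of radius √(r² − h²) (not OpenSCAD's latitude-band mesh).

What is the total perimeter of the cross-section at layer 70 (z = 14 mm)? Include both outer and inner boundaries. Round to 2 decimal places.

89.56 mm

At z = 14 mm: the cube (footprint 26×21) is included at this height (perimeter 94.00 mm); the cylinder at (0.5, 0): section is a regular 16-gon, circumradius r=12 (perimeter = 2·16·12.000·sin(180°/16) = 74.91 mm); the cube at (3.5, -2) is present — its section is the full 20.5×6 rectangle (perimeter 53.00 mm); the sphere at (1, -4) does not reach this height (|z−center|=13.500 > r=12); After the difference (first − rest): starting from the 26×21 cube, the r=12 cylinder at (0.5, 0) partially overlaps it — only the 116.19 mm² overlap (of its 440.85 mm²) is removed, clipping the outline; the 20.5×6 cube at (3.5, -2) partially overlaps it — only the 47.59 mm² overlap (of its 123.00 mm²) is removed, clipping the outline — boundary = 89.56 mm. Overall, the cross-section is a single solid region. Total boundary length (outer) = 89.56 mm.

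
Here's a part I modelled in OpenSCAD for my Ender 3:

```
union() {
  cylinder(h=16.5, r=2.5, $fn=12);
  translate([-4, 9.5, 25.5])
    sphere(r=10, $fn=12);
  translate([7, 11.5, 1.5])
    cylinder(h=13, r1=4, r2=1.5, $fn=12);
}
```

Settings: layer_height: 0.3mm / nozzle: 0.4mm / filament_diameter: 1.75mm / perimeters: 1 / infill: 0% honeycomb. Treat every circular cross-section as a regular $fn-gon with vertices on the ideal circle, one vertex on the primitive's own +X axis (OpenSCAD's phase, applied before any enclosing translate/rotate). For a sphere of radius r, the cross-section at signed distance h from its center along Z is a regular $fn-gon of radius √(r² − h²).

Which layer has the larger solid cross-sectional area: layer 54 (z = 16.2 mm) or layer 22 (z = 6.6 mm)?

layer 54 (z = 16.2 mm)

Layer 54 (z = 16.2): the r=2.5 cylinder contributes a regular 12-gon of circumradius 2.5 (area = (12/2)·2.500²·sin(360°/12) = 18.75 mm²); the sphere at (-4, 9.5): section is a regular 12-gon, circumradius = √(r²−h²) = √(10²−9.3²) = 3.676 (area = (12/2)·3.676²·sin(360°/12) = 40.53 mm²); the cone at (7, 11.5) is absent (z outside [1.5, 14.5]); Combining (union): the 2 present regions are separate (no shared area or edge), so areas and boundary lengths simply add and each stays a separate island — area = 59.28 mm². So its area = 59.28 mm². Layer 22 (z = 6.6): the r=2.5 cylinder contributes a regular 12-gon of circumradius 2.5 (area = (12/2)·2.500²·sin(360°/12) = 18.75 mm²); the sphere at (-4, 9.5) does not reach this height (|z−center|=18.900 > r=10); the cone at (7, 11.5): at t=0.392 of its height the radius interpolates to r₁+(r₂−r₁)t = 3.019, giving a regular 12-gon of that circumradius (area = (12/2)·3.019²·sin(360°/12) = 27.35 mm²); Merging all regions: the 2 present regions are separate (no shared area or edge), so areas and boundary lengths simply add and each stays a separate island — area = 46.10 mm². So its area = 46.10 mm². Layer 54 is larger (59.28 vs 46.10 mm²).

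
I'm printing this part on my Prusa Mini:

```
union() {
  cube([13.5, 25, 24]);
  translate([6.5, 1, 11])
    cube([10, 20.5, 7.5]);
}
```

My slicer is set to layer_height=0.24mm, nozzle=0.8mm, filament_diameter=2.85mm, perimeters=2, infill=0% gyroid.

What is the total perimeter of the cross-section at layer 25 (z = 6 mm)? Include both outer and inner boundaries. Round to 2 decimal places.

At z = 6 mm: the cube is present — its section is the full 13.5×25 rectangle (perimeter 77.00 mm); the cube at (6.5, 1) is absent (z outside [11, 18.5]); Merging all regions: only the 13.5×25 cube is present, so the union is just that shape — boundary = 77.00 mm. Overall, the cross-section is a single solid region. Total boundary length (outer) = 77.00 mm.

77.00 mm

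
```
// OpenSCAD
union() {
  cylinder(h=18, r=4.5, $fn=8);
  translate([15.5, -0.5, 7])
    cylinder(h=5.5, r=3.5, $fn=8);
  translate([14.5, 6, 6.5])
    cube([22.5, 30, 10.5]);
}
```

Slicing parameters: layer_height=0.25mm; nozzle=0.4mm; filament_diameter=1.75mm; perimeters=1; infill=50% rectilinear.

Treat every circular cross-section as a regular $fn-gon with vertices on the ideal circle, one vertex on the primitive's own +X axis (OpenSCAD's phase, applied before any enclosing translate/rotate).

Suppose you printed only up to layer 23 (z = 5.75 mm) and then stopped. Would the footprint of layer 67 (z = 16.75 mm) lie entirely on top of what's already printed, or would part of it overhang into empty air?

Compare the two slices. At z = 5.75: the r=4.5 cylinder contributes a regular 8-gon of circumradius 4.5 (area = (8/2)·4.500²·sin(360°/8) = 57.28 mm²); the cylinder at (15.5, -0.5) is absent (z outside [7, 12.5]); the cube at (14.5, 6) does not reach this height (z outside [6.5, 17]); Merging all regions: only the r=4.5 cylinder is present, so the union is just that shape — area = 57.28 mm². At z = 16.75: the r=4.5 cylinder gives a regular 8-gon of circumradius 4.5 (constant along its height) (area = (8/2)·4.500²·sin(360°/8) = 57.28 mm²); the cylinder at (15.5, -0.5) is absent (z outside [7, 12.5]); the cube at (14.5, 6) is present — its section is the full 22.5×30 rectangle (area 675.00 mm²); Taking the union: the 2 present regions are separate (no shared area or edge), so areas and boundary lengths simply add and each stays a separate island — area = 732.28 mm². Checking containment: at z = 16.75 the cross-section extends beyond the z = 5.75 cross-section by about 675.00 mm².

part overhangs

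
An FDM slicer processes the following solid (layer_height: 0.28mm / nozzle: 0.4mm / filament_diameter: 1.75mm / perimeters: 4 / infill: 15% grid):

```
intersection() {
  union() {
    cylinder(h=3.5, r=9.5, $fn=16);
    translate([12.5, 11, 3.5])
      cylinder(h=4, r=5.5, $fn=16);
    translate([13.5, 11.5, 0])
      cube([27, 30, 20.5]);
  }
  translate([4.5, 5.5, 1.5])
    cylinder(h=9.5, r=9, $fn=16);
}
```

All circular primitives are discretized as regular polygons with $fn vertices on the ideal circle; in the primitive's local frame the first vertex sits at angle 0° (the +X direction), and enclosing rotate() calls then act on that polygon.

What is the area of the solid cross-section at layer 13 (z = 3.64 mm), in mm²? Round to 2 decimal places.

At z = 3.64 mm: the cylinder is absent (z outside [0, 3.5]); the r=5.5 cylinder at (12.5, 11) gives a regular 16-gon of circumradius 5.5 (constant along its height) (area = (16/2)·5.500²·sin(360°/16) = 92.61 mm²); the cube at (13.5, 11.5) (footprint 27×30) is included at this height (area 810.00 mm²); Combining (union): the regions partially overlap — summed areas 902.61 mm² minus the doubly-counted overlap 15.53 mm² gives 887.08 mm² — area = 887.08 mm²; the r=9 cylinder at (4.5, 5.5) contributes a regular 16-gon of circumradius 9 (area = (16/2)·9.000²·sin(360°/16) = 247.98 mm²); Taking the intersection: the r=9 cylinder at (4.5, 5.5) partially overlaps that combined region; clipping to the common part keeps 31.93 mm² — area = 31.93 mm². Overall, the cross-section is a single solid region. Net area = 31.93 mm².

31.93 mm²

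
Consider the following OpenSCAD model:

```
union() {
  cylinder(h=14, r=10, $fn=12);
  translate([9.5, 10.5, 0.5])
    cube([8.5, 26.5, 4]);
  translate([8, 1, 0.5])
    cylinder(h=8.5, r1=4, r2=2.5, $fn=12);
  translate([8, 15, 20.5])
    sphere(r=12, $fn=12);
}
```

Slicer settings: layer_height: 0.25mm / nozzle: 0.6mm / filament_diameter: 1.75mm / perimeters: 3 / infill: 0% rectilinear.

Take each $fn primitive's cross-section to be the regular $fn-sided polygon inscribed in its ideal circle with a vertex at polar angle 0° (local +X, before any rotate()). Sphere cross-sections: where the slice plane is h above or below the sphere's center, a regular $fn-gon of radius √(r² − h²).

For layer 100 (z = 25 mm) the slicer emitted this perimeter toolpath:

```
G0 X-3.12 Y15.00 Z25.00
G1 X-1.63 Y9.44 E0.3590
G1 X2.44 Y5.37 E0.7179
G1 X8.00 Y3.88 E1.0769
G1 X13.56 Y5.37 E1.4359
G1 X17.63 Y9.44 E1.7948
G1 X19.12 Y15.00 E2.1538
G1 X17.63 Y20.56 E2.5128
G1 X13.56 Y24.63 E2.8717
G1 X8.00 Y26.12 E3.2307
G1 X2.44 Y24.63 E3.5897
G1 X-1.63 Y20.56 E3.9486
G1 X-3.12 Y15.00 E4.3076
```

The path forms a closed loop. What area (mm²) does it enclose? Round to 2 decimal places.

Apply the shoelace formula to the sequence of (X, Y) vertices; enclosed area = 370.96 mm².

370.96 mm²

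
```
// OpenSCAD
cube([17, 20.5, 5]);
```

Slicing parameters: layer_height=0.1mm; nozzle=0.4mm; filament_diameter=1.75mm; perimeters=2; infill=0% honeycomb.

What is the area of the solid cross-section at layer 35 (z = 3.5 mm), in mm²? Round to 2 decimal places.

At z = 3.5 mm: the cube is present — its section is the full 17×20.5 rectangle (area 348.50 mm²). Overall, the cross-section is a single solid region. Net area = 348.50 mm².

348.50 mm²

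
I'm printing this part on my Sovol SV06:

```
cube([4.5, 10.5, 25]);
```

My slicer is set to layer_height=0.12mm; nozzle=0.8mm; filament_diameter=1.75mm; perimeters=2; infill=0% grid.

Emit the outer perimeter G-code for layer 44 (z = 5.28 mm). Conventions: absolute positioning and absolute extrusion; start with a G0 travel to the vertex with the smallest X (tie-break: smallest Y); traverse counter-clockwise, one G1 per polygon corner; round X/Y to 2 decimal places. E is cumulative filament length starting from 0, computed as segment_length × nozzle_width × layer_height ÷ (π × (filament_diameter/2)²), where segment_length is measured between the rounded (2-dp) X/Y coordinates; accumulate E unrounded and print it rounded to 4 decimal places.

At z = 5.28 mm: the cube is present — its section is the full 4.5×10.5 rectangle. The outline is a single polygon with 4 vertices. Extrusion per mm of travel: 0.8 × 0.12 / (π × 0.875²) = 0.039912. Accumulating E over each segment gives final E = 1.1974.

G0 X0.00 Y0.00 Z5.28
G1 X4.50 Y0.00 E0.1796
G1 X4.50 Y10.50 E0.5987
G1 X0.00 Y10.50 E0.7783
G1 X0.00 Y0.00 E1.1974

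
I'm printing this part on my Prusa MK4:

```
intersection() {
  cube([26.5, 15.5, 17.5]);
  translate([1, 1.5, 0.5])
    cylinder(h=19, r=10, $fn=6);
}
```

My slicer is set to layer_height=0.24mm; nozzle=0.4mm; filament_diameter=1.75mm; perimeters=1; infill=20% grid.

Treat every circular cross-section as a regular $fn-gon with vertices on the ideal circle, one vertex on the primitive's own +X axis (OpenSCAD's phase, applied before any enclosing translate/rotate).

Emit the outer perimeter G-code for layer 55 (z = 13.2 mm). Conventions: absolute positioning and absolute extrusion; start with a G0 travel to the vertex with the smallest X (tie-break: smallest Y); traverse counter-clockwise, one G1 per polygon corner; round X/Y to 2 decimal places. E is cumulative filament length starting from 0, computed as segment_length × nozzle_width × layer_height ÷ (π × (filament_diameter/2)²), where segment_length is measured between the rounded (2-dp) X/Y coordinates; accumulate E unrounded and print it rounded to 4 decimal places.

G0 X0.00 Y0.00 Z13.20
G1 X10.13 Y0.00 E0.4043
G1 X11.00 Y1.50 E0.4735
G1 X6.00 Y10.16 E0.8726
G1 X0.00 Y10.16 E1.1121
G1 X0.00 Y0.00 E1.5176

At z = 13.2 mm: the cube is present — its section is the full 26.5×15.5 rectangle; the r=10 cylinder at (1, 1.5) gives a regular 6-gon of circumradius 10 (constant along its height); After intersecting: the r=10 cylinder at (1, 1.5) partially overlaps the 26.5×15.5 cube; clipping to the common part keeps 89.46 mm² — 1 connected region. The outline is a single polygon with 5 vertices. Extrusion per mm of travel: 0.4 × 0.24 / (π × 0.875²) = 0.039912. Accumulating E over each segment gives final E = 1.5176.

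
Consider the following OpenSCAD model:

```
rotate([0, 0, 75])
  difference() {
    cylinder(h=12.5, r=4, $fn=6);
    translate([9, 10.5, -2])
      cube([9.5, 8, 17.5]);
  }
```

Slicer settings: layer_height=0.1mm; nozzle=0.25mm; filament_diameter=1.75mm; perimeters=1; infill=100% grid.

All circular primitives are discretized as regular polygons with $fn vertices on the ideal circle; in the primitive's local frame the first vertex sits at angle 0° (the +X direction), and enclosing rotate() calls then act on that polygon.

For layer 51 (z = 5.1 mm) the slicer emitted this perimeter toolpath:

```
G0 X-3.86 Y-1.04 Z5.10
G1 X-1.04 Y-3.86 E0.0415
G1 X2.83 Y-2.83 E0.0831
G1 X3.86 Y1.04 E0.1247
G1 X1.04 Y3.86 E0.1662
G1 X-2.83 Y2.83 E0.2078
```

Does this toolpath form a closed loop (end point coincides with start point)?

Start point (G0): (-3.86, -1.04). End point (last G1): the path does not return to the start — open.

no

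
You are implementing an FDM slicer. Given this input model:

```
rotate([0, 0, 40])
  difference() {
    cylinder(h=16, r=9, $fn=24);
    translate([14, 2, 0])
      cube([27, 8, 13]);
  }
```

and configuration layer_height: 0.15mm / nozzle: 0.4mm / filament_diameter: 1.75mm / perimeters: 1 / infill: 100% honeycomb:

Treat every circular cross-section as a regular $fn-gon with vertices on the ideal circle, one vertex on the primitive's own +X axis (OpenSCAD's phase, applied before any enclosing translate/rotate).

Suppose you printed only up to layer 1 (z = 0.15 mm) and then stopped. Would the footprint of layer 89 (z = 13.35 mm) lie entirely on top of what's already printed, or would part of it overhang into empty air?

Compare the two slices. At z = 0.15: the r=9 cylinder gives a regular 24-gon of circumradius 9 (constant along its height) (area = (24/2)·9.000²·sin(360°/24) = 251.57 mm²); the cube at (14, 2) is present — its section is the full 27×8 rectangle (area 216.00 mm²); Taking the first minus the rest: starting from the r=9 cylinder (251.57 mm²), the 27×8 cube at (14, 2) misses the remaining region (no effect) — area = 251.57 mm²; (whole slice rotated 40° about Z — lengths, areas and connectivity unchanged). At z = 13.35: the r=9 cylinder gives a regular 24-gon of circumradius 9 (constant along its height) (area = (24/2)·9.000²·sin(360°/24) = 251.57 mm²); the cube at (14, 2) is not intersected at this z (z outside [0, 13]); Taking the first minus the rest: none of the subtracted shapes is present at this height, so the r=9 cylinder is unchanged — area = 251.57 mm²; (whole slice rotated 40° about Z — lengths, areas and connectivity unchanged). Checking containment: the cross-section at z = 13.35 is a subset of the cross-section at z = 0.15.

entirely on top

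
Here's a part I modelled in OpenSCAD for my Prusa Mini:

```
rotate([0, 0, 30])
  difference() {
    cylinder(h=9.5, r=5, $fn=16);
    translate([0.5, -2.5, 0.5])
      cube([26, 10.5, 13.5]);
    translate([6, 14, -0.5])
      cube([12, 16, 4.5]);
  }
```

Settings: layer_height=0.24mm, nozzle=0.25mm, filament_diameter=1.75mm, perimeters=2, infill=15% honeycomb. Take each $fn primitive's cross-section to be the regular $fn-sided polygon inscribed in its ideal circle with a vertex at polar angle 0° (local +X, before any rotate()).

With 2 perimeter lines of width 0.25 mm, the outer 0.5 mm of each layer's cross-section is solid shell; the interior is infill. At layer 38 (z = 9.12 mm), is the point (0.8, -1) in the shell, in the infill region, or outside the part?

shell

At z = 9.12 mm: the cylinder: section is a regular 16-gon, circumradius r=5; the cube at (0.5, -2.5) is present — its section is the full 26×10.5 rectangle; the cube at (6, 14) does not reach this height (z outside [-0.5, 4]); After the difference (first − rest): starting from the r=5 cylinder, the 26×10.5 cube at (0.5, -2.5) partially overlaps it — only the 27.21 mm² overlap (of its 273.00 mm²) is removed, clipping the outline — 1 connected region; (whole slice rotated 30° about Z — lengths, areas and connectivity unchanged). Overall, the cross-section is a single solid region. Undo the 30° rotation: the query point maps to (0.193, -1.266) in the un-rotated model frame. The nearest boundary edge runs (0.50, 4.90)→(0.50, -2.50); distance from the point to it = 0.31 mm. The point is inside the cross-section, 0.31 mm from the nearest boundary — within the 0.5 mm shell band (2 × 0.25).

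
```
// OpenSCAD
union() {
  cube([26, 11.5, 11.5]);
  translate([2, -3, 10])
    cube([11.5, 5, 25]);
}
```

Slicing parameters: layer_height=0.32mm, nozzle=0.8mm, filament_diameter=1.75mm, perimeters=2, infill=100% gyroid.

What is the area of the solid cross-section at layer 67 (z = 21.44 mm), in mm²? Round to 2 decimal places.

At z = 21.44 mm: the cube is not intersected at this z (z outside [0, 11.5]); the cube at (2, -3) is present — its section is the full 11.5×5 rectangle (area 57.50 mm²); Taking the union: only the 11.5×5 cube at (2, -3) is present, so the union is just that shape — area = 57.50 mm². Overall, the cross-section is a single solid region. Net area = 57.50 mm².

57.50 mm²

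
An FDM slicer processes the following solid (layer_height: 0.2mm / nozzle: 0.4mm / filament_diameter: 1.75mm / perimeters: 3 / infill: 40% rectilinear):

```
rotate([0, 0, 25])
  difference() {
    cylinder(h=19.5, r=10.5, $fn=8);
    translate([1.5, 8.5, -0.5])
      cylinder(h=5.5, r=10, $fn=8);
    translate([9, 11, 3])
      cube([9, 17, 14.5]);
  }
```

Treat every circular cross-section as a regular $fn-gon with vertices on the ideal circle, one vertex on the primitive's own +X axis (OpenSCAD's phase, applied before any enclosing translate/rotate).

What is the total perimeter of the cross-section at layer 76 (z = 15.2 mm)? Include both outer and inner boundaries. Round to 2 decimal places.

At z = 15.2 mm: the cylinder: section is a regular 8-gon, circumradius r=10.5 (perimeter = 2·8·10.500·sin(180°/8) = 64.29 mm); the cylinder at (1.5, 8.5) does not reach this height (z outside [-0.5, 5]); the 9×17 cube at (9, 11) contributes its full rectangle (perimeter 52.00 mm); After the difference (first − rest): starting from the r=10.5 cylinder, the 9×17 cube at (9, 11) misses the remaining region (no effect) — boundary = 64.29 mm; (rotated 25° about Z; rotation is an isometry so areas/perimeters/island counts are preserved). Overall, the cross-section is a single solid region. Total boundary length (outer) = 64.29 mm.

64.29 mm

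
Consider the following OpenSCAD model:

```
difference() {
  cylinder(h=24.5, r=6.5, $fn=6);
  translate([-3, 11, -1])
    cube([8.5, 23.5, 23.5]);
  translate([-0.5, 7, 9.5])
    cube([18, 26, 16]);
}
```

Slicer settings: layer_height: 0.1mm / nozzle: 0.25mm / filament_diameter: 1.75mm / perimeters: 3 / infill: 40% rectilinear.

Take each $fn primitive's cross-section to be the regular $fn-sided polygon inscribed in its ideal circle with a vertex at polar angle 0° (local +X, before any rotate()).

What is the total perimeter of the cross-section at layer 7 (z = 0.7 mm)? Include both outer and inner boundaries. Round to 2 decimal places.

39.00 mm

At z = 0.7 mm: the cylinder: section is a regular 6-gon, circumradius r=6.5 (perimeter = 2·6·6.500·sin(180°/6) = 39.00 mm); the cube at (-3, 11) is present — its section is the full 8.5×23.5 rectangle (perimeter 64.00 mm); the cube at (-0.5, 7) is absent (z outside [9.5, 25.5]); After the difference (first − rest): starting from the r=6.5 cylinder, the 8.5×23.5 cube at (-3, 11) misses the remaining region (no effect) — boundary = 39.00 mm. Overall, the cross-section is a single solid region. Total boundary length (outer) = 39.00 mm.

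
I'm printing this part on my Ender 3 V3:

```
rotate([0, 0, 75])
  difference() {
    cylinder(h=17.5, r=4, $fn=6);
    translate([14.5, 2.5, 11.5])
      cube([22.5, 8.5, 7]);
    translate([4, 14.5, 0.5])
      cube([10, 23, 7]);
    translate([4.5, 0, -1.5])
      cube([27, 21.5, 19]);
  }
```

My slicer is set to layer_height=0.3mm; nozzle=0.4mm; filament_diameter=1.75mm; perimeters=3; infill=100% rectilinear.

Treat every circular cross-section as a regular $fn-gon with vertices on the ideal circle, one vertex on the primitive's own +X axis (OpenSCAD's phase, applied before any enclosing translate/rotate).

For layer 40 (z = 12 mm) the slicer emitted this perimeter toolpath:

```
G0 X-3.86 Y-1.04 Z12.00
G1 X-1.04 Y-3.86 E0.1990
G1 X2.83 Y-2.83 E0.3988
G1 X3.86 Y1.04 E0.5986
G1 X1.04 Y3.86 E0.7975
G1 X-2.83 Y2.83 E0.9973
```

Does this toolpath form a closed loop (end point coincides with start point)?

Start point (G0): (-3.86, -1.04). End point (last G1): the path does not return to the start — open.

no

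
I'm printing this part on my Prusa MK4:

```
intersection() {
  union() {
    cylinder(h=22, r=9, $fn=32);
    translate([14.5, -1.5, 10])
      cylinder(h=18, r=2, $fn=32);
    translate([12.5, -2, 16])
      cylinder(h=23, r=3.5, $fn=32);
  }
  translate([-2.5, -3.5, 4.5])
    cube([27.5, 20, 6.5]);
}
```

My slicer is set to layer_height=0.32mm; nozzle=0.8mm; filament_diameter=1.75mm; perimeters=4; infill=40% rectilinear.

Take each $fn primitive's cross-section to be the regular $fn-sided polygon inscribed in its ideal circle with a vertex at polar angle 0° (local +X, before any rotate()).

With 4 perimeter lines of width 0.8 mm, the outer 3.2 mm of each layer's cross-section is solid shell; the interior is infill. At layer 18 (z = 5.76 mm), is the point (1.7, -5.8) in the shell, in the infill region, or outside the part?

At z = 5.76 mm: the cylinder: section is a regular 32-gon, circumradius r=9; the cylinder at (14.5, -1.5) does not reach this height (z outside [10, 28]); the cylinder at (12.5, -2) is absent (z outside [16, 39]); Taking the union: only the r=9 cylinder is present, so the union is just that shape — 1 connected region; the cube at (-2.5, -3.5) (footprint 27.5×20) is included at this height; After intersecting: the 27.5×20 cube at (-2.5, -3.5) partially overlaps the result so far; clipping to the common part keeps 124.68 mm² — 1 connected region. Overall, the cross-section is a single solid region. The nearest boundary edge runs (8.29, -3.50)→(-2.50, -3.50); distance from the point to it = 2.30 mm. The point is not inside any of the regions above, so it lies outside the cross-section (2.30 mm from the nearest boundary).

outside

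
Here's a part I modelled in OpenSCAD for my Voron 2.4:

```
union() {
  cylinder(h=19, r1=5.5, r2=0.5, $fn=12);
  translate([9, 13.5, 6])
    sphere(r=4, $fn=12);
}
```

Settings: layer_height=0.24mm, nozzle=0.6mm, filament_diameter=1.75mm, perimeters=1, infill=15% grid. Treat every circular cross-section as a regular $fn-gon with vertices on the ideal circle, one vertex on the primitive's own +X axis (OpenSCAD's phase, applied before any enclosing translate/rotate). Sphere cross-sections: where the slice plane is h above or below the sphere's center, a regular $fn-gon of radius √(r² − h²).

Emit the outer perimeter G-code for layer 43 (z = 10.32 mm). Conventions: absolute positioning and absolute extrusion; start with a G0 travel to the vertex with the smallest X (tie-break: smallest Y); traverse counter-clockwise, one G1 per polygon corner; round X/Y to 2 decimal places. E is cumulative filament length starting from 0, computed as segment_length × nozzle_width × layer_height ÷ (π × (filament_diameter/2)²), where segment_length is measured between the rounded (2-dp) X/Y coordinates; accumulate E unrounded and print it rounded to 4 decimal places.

G0 X-2.78 Y0.00 Z10.32
G1 X-2.41 Y-1.39 E0.0861
G1 X-1.39 Y-2.41 E0.1725
G1 X0.00 Y-2.78 E0.2586
G1 X1.39 Y-2.41 E0.3447
G1 X2.41 Y-1.39 E0.4311
G1 X2.78 Y0.00 E0.5172
G1 X2.41 Y1.39 E0.6033
G1 X1.39 Y2.41 E0.6897
G1 X0.00 Y2.78 E0.7758
G1 X-1.39 Y2.41 E0.8619
G1 X-2.41 Y1.39 E0.9482
G1 X-2.78 Y0.00 E1.0344

At z = 10.32 mm: the cone (r1=5.5→r2=0.5) has section circumradius 2.784 here — a regular 12-gon; the sphere at (9, 13.5) is not intersected at this z (|z−center|=4.320 > r=4); Merging all regions: only the cone is present, so the union is just that shape — 1 connected region. The outline is a single polygon with 12 vertices. Extrusion per mm of travel: 0.6 × 0.24 / (π × 0.875²) = 0.059868. Accumulating E over each segment gives final E = 1.0344.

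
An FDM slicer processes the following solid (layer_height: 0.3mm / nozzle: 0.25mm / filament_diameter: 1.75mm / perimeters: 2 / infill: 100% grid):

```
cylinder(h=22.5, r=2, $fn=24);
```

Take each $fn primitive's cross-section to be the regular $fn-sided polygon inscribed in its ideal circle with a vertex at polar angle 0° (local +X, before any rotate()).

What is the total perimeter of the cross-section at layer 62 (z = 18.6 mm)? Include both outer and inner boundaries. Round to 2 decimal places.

12.53 mm

At z = 18.6 mm: the cylinder: section is a regular 24-gon, circumradius r=2 (perimeter = 2·24·2.000·sin(180°/24) = 12.53 mm). Overall, the cross-section is a single solid region. Total boundary length (outer) = 12.53 mm.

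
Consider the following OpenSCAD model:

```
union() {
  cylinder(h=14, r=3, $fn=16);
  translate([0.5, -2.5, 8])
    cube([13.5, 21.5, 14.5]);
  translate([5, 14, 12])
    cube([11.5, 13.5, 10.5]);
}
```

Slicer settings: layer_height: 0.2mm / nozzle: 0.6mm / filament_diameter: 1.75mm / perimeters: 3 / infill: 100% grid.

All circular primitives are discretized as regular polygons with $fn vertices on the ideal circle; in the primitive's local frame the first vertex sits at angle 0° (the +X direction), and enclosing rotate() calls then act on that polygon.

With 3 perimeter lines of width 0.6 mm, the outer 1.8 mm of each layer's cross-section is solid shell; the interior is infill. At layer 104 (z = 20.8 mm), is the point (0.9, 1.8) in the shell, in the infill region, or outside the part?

At z = 20.8 mm: the cylinder is absent (z outside [0, 14]); the 13.5×21.5 cube at (0.5, -2.5) contributes its full rectangle; the cube at (5, 14) (footprint 11.5×13.5) is included at this height; Taking the union: the regions partially overlap (shared area 45.00 mm²), so overlapping operands fuse into one piece — 1 connected region. Overall, the cross-section is a single solid region. The nearest boundary edge runs (0.50, -2.50)→(0.50, 19.00); distance from the point to it = 0.40 mm. The point is inside the cross-section, 0.40 mm from the nearest boundary — within the 1.8 mm shell band (3 × 0.6).

shell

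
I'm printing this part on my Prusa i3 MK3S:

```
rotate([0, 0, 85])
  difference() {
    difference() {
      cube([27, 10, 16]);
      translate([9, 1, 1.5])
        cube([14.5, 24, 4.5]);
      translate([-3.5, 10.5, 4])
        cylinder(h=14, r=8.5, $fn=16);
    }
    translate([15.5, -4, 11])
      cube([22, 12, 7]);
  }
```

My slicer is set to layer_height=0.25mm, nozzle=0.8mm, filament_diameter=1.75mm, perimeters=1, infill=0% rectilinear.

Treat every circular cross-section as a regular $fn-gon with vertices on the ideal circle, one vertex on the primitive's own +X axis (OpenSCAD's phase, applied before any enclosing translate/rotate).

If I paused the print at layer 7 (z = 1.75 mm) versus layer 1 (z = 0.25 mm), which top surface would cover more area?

Layer 7 (z = 1.75): the 27×10 cube contributes its full rectangle (area 270.00 mm²); the cube at (9, 1) (footprint 14.5×24) is included at this height (area 348.00 mm²); the cylinder at (-3.5, 10.5) is absent (z outside [4, 18]); Taking the first minus the rest: starting from the 27×10 cube (270.00 mm²), the 14.5×24 cube at (9, 1) partially overlaps it — only the 130.50 mm² overlap (of its 348.00 mm²) is removed, clipping the outline — area = 139.50 mm²; the cube at (15.5, -4) is absent (z outside [11, 18]); Subtracting the remaining from the first: none of the subtracted shapes is present at this height, so that combined region is unchanged — area = 139.50 mm²; (whole slice rotated 85° about Z — lengths, areas and connectivity unchanged). So its area = 139.50 mm². Layer 1 (z = 0.25): the cube is present — its section is the full 27×10 rectangle (area 270.00 mm²); the cube at (9, 1) is absent (z outside [1.5, 6]); the cylinder at (-3.5, 10.5) is not intersected at this z (z outside [4, 18]); Taking the first minus the rest: none of the subtracted shapes is present at this height, so the 27×10 cube is unchanged — area = 270.00 mm²; the cube at (15.5, -4) is not intersected at this z (z outside [11, 18]); Taking the first minus the rest: none of the subtracted shapes is present at this height, so that combined region is unchanged — area = 270.00 mm²; (rotated 85° about Z; rotation is an isometry so areas/perimeters/island counts are preserved). So its area = 270.00 mm². Layer 1 is larger (270.00 vs 139.50 mm²).

layer 1 (z = 0.25 mm)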